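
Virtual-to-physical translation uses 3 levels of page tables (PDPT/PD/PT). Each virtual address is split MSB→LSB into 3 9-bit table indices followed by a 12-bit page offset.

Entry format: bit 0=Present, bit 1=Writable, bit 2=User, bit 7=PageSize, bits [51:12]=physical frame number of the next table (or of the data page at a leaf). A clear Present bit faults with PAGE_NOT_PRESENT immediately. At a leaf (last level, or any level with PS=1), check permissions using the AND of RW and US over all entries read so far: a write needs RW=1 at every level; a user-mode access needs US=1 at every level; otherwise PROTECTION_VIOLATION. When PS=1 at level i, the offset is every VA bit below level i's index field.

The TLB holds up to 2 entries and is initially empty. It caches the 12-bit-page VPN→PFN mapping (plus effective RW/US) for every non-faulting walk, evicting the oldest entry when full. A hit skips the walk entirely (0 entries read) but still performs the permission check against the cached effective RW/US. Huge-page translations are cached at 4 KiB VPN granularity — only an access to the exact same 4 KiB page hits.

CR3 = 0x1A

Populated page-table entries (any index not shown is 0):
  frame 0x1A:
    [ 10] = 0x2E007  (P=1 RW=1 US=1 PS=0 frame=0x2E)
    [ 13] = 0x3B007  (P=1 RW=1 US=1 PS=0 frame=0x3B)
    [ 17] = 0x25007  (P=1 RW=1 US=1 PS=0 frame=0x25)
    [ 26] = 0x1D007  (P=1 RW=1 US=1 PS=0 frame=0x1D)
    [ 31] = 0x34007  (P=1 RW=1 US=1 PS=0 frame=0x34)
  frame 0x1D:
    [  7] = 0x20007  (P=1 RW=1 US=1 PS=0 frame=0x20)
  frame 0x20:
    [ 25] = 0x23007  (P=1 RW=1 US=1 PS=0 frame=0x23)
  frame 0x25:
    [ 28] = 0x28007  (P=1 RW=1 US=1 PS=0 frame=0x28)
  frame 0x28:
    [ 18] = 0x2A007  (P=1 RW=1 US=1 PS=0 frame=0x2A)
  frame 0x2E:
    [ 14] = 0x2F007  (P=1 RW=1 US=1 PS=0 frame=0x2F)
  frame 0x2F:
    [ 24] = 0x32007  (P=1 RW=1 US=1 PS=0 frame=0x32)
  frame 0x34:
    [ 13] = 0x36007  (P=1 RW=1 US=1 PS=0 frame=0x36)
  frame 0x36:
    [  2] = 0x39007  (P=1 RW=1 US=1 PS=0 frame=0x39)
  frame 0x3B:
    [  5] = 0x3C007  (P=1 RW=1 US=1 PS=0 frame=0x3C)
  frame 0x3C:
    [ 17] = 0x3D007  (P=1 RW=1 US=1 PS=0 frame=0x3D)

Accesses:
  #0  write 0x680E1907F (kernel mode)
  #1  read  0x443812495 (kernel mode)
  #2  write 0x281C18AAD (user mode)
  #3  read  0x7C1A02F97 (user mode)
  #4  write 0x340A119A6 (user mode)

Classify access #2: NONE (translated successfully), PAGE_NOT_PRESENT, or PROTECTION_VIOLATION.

Trace:
#0 VA=0x680E1907F (w,kernel):
  L0 @0x1A[26] → 0x1D007  P=1,RW=1,US=1,PS=0
  L1 @0x1D[7] → 0x20007  P=1,RW=1,US=1,PS=0
  L2 @0x20[25] → 0x23007  P=1,RW=1,US=1,PS=0
  ✓ 0x2307F  — 3 lookups
#1 VA=0x443812495 (r,kernel):
  L0 @0x1A[17] → 0x25007  P=1,RW=1,US=1,PS=0
  L1 @0x25[28] → 0x28007  P=1,RW=1,US=1,PS=0
  L2 @0x28[18] → 0x2A007  P=1,RW=1,US=1,PS=0
  ✓ 0x2A495  — 3 lookups
#2 VA=0x281C18AAD (w,user):
  L0 @0x1A[10] → 0x2E007  P=1,RW=1,US=1,PS=0
  L1 @0x2E[14] → 0x2F007  P=1,RW=1,US=1,PS=0
  L2 @0x2F[24] → 0x32007  P=1,RW=1,US=1,PS=0
  ✓ 0x32AAD  — 3 lookups
#3 VA=0x7C1A02F97 (r,user):
  L0 @0x1A[31] → 0x34007  P=1,RW=1,US=1,PS=0
  L1 @0x34[13] → 0x36007  P=1,RW=1,US=1,PS=0
  L2 @0x36[2] → 0x39007  P=1,RW=1,US=1,PS=0
  ✓ 0x39F97  — 3 lookups
#4 VA=0x340A119A6 (w,user):
  L0 @0x1A[13] → 0x3B007  P=1,RW=1,US=1,PS=0
  L1 @0x3B[5] → 0x3C007  P=1,RW=1,US=1,PS=0
  L2 @0x3C[17] → 0x3D007  P=1,RW=1,US=1,PS=0
  ✓ 0x3D9A6  — 3 lookups

Access #2 fault: NONE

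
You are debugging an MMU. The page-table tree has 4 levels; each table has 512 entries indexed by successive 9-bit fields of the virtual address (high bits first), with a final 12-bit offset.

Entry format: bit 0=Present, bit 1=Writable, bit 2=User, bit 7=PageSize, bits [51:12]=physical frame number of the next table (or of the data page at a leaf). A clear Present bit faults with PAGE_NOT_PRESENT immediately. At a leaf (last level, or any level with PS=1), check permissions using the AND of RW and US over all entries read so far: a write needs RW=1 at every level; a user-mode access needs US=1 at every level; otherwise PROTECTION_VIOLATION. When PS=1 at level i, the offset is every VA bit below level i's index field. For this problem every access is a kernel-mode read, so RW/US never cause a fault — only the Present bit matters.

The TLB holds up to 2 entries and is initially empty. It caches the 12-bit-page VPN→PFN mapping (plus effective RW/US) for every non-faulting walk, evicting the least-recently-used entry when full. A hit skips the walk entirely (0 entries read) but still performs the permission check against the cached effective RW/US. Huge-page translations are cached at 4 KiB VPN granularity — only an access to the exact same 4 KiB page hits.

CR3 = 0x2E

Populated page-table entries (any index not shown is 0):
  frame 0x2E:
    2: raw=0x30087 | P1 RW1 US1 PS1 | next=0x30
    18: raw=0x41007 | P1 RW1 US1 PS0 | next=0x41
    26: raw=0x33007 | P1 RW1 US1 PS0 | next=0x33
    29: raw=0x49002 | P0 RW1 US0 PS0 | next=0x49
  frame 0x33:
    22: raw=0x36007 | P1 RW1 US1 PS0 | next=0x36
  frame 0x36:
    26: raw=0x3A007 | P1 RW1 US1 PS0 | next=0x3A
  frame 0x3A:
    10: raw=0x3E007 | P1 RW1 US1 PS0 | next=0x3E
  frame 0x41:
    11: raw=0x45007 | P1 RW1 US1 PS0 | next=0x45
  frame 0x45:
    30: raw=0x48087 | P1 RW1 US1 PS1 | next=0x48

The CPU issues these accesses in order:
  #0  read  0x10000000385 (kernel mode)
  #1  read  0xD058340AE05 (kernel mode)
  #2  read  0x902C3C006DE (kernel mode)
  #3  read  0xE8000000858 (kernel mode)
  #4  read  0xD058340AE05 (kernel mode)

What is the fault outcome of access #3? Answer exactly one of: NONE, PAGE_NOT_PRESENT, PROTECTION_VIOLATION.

Trace:
#0 VA=0x10000000385 (r,kernel):
  lvl0: tbl 0x2E, slot 2 ⇒ 0x30087 (P1/RW1/US1/PS1)
  → PA=0x30385 (huge @L0)  (1 entries read)
#1 VA=0xD058340AE05 (r,kernel):
  lvl0: tbl 0x2E, slot 26 ⇒ 0x33007 (P1/RW1/US1/PS0)
  lvl1: tbl 0x33, slot 22 ⇒ 0x36007 (P1/RW1/US1/PS0)
  lvl2: tbl 0x36, slot 26 ⇒ 0x3A007 (P1/RW1/US1/PS0)
  lvl3: tbl 0x3A, slot 10 ⇒ 0x3E007 (P1/RW1/US1/PS0)
  → PA=0x3EE05  (4 entries read)
#2 VA=0x902C3C006DE (r,kernel):
  lvl0: tbl 0x2E, slot 18 ⇒ 0x41007 (P1/RW1/US1/PS0)
  lvl1: tbl 0x41, slot 11 ⇒ 0x45007 (P1/RW1/US1/PS0)
  lvl2: tbl 0x45, slot 30 ⇒ 0x48087 (P1/RW1/US1/PS1)
  → PA=0x486DE (huge @L2)  (3 entries read)
#3 VA=0xE8000000858 (r,kernel):
  lvl0: tbl 0x2E, slot 29 ⇒ 0x49002 (P0/RW1/US0/PS0)
  ⇒ fault: PAGE_NOT_PRESENT  — 1 lookups
#4 VA=0xD058340AE05 (r,kernel):
  TLB hit vpn=0xD058340A → PA=0x3EE05

Access #3 fault: PAGE_NOT_PRESENT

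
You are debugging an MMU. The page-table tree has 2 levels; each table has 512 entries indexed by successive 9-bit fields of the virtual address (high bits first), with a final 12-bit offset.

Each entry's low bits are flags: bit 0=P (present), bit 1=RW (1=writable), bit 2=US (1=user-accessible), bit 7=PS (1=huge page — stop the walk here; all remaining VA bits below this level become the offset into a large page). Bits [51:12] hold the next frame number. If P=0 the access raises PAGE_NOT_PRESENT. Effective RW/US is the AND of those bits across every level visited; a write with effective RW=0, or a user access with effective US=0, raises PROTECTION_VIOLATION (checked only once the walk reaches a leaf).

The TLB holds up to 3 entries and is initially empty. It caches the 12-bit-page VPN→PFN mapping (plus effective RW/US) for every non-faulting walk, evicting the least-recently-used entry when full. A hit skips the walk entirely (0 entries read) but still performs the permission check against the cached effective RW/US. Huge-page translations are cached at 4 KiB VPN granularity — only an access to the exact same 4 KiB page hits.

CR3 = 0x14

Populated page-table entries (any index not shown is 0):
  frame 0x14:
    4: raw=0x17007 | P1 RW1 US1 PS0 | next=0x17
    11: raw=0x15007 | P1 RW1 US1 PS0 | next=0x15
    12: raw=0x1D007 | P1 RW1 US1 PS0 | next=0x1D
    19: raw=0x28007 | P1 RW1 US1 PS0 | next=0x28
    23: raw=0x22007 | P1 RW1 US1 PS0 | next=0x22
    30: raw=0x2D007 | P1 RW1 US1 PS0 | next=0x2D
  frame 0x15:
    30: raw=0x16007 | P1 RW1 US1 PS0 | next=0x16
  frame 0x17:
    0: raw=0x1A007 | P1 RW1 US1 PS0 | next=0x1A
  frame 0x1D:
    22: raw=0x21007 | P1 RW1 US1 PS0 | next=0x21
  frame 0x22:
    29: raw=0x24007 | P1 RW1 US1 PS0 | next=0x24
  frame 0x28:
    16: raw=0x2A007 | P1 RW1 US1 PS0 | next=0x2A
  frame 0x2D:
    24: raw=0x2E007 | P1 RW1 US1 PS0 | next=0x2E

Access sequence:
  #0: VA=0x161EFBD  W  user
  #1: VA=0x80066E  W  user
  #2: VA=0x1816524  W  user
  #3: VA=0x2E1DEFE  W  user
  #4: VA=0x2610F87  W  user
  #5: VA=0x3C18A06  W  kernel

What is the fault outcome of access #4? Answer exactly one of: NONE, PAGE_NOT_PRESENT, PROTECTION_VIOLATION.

Walk each access:
#0 VA=0x161EFBD (w,user):
  L0 @0x14[11] → 0x15007  P=1,RW=1,US=1,PS=0
  L1 @0x15[30] → 0x16007  P=1,RW=1,US=1,PS=0
  ⇒ phys 0x16FBD  [2 reads]
#1 VA=0x80066E (w,user):
  L0 @0x14[4] → 0x17007  P=1,RW=1,US=1,PS=0
  L1 @0x17[0] → 0x1A007  P=1,RW=1,US=1,PS=0
  ⇒ phys 0x1A66E  [2 reads]
#2 VA=0x1816524 (w,user):
  L0 @0x14[12] → 0x1D007  P=1,RW=1,US=1,PS=0
  L1 @0x1D[22] → 0x21007  P=1,RW=1,US=1,PS=0
  ⇒ phys 0x21524  [2 reads]
#3 VA=0x2E1DEFE (w,user):
  L0 @0x14[23] → 0x22007  P=1,RW=1,US=1,PS=0
  L1 @0x22[29] → 0x24007  P=1,RW=1,US=1,PS=0
  ⇒ phys 0x24EFE  [2 reads]
#4 VA=0x2610F87 (w,user):
  L0 @0x14[19] → 0x28007  P=1,RW=1,US=1,PS=0
  L1 @0x28[16] → 0x2A007  P=1,RW=1,US=1,PS=0
  ⇒ phys 0x2AF87  [2 reads]
#5 VA=0x3C18A06 (w,kernel):
  L0 @0x14[30] → 0x2D007  P=1,RW=1,US=1,PS=0
  L1 @0x2D[24] → 0x2E007  P=1,RW=1,US=1,PS=0
  ⇒ phys 0x2EA06  [2 reads]

Access #4 fault: NONE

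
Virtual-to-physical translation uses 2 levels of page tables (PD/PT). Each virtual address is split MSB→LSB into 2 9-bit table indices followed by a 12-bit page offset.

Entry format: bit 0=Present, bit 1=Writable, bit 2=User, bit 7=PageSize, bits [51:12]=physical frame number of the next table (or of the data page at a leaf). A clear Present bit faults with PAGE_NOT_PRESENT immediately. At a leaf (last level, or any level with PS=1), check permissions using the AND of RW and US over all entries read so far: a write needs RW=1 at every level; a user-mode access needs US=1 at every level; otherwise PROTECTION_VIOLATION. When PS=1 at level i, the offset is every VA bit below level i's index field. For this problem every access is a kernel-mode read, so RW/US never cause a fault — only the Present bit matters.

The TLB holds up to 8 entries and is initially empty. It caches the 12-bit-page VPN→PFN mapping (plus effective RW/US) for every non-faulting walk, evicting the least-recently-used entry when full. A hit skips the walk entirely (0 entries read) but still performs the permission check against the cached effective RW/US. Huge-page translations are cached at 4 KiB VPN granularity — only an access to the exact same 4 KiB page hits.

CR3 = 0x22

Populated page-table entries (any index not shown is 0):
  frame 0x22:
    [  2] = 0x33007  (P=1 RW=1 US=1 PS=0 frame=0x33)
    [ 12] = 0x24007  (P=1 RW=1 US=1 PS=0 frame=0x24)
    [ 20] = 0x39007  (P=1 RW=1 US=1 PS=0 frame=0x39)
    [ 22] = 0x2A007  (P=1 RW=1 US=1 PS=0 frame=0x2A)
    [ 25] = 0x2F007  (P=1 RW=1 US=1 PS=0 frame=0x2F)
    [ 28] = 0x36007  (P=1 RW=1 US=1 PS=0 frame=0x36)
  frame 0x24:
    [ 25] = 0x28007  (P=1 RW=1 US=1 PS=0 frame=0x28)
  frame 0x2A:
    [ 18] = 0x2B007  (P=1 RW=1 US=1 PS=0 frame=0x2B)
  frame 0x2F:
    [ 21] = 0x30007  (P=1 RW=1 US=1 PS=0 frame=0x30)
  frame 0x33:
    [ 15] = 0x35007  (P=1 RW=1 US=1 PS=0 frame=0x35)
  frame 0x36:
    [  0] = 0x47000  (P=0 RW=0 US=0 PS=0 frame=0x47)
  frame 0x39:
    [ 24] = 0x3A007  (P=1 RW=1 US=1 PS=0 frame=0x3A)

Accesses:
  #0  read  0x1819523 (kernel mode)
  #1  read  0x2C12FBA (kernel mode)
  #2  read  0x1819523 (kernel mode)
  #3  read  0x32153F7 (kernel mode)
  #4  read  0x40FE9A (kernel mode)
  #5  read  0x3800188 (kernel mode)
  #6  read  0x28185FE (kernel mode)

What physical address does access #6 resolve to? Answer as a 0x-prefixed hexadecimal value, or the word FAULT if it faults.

Per-access translation:
#0 VA=0x1819523 (r,kernel):
  L0: frame=0x22 idx=12 entry=0x24007 [P=1 RW=1 US=1 PS=0]
  L1: frame=0x24 idx=25 entry=0x28007 [P=1 RW=1 US=1 PS=0]
  → PA=0x28523  (2 entries read)
#1 VA=0x2C12FBA (r,kernel):
  L0: frame=0x22 idx=22 entry=0x2A007 [P=1 RW=1 US=1 PS=0]
  L1: frame=0x2A idx=18 entry=0x2B007 [P=1 RW=1 US=1 PS=0]
  → PA=0x2BFBA  (2 entries read)
#2 VA=0x1819523 (r,kernel):
  TLB hit vpn=0x1819 → PA=0x28523
#3 VA=0x32153F7 (r,kernel):
  L0: frame=0x22 idx=25 entry=0x2F007 [P=1 RW=1 US=1 PS=0]
  L1: frame=0x2F idx=21 entry=0x30007 [P=1 RW=1 US=1 PS=0]
  → PA=0x303F7  (2 entries read)
#4 VA=0x40FE9A (r,kernel):
  L0: frame=0x22 idx=2 entry=0x33007 [P=1 RW=1 US=1 PS=0]
  L1: frame=0x33 idx=15 entry=0x35007 [P=1 RW=1 US=1 PS=0]
  → PA=0x35E9A  (2 entries read)
#5 VA=0x3800188 (r,kernel):
  L0: frame=0x22 idx=28 entry=0x36007 [P=1 RW=1 US=1 PS=0]
  L1: frame=0x36 idx=0 entry=0x47000 [P=0 RW=0 US=0 PS=0]
  ✗ PAGE_NOT_PRESENT  [2 reads]
#6 VA=0x28185FE (r,kernel):
  L0: frame=0x22 idx=20 entry=0x39007 [P=1 RW=1 US=1 PS=0]
  L1: frame=0x39 idx=24 entry=0x3A007 [P=1 RW=1 US=1 PS=0]
  → PA=0x3A5FE  (2 entries read)

Access #6 PA: 0x3A5FE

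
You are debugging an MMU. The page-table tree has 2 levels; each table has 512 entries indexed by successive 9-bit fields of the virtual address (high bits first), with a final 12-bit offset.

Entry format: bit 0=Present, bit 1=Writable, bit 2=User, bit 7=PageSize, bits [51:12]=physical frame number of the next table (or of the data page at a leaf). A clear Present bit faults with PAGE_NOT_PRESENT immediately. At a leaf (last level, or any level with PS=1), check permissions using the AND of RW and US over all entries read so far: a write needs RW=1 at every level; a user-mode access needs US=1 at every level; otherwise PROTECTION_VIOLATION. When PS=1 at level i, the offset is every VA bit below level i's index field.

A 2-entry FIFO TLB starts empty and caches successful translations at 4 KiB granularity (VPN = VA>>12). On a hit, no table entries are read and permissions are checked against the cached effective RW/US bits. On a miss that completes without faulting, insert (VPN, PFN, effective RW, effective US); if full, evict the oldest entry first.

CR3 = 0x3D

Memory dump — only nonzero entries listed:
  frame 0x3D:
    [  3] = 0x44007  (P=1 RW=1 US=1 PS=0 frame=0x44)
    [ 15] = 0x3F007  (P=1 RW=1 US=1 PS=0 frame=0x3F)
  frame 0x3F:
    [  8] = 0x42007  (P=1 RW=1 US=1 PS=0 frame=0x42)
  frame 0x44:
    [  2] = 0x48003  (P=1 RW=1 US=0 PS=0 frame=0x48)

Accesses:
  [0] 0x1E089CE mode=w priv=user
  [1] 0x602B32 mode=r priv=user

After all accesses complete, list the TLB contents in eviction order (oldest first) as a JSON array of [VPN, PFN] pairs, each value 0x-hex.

Trace:
#0 VA=0x1E089CE (w,user):
  [0] read 0x3D idx=15: raw=0x3F007 flags P=1 W=1 U=1 S=0
  [1] read 0x3F idx=8: raw=0x42007 flags P=1 W=1 U=1 S=0
  ✓ 0x429CE  — 2 lookups
#1 VA=0x602B32 (r,user):
  [0] read 0x3D idx=3: raw=0x44007 flags P=1 W=1 U=1 S=0
  [1] read 0x44 idx=2: raw=0x48003 flags P=1 W=1 U=0 S=0
  ✗ PROTECTION_VIOLATION  [2 reads]

TLB: [["0x1E08", "0x42"]]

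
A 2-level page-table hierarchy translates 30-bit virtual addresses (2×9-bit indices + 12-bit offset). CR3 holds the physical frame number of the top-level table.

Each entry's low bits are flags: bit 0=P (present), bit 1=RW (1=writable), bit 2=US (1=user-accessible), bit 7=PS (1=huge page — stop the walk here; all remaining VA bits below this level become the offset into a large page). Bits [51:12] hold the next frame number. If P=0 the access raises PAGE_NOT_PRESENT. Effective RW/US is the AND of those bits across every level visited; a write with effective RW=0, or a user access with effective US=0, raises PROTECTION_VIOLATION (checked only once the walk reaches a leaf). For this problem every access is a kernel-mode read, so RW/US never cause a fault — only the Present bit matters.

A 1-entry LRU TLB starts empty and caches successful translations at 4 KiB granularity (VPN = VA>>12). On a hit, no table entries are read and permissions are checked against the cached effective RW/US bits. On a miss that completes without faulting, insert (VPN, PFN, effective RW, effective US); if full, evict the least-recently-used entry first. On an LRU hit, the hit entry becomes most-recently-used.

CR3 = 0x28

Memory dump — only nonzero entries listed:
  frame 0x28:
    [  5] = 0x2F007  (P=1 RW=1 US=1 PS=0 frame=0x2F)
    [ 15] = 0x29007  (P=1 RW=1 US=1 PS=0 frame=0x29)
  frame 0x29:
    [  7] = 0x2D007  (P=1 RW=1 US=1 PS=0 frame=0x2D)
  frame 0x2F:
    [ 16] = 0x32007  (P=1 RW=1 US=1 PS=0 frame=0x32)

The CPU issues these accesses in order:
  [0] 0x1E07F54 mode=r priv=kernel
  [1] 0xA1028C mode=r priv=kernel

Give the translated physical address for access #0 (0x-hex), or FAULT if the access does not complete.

Trace:
#0 VA=0x1E07F54 (r,kernel):
  lvl0: tbl 0x28, slot 15 ⇒ 0x29007 (P1/RW1/US1/PS0)
  lvl1: tbl 0x29, slot 7 ⇒ 0x2D007 (P1/RW1/US1/PS0)
  → PA=0x2DF54  (2 entries read)
#1 VA=0xA1028C (r,kernel):
  lvl0: tbl 0x28, slot 5 ⇒ 0x2F007 (P1/RW1/US1/PS0)
  lvl1: tbl 0x2F, slot 16 ⇒ 0x32007 (P1/RW1/US1/PS0)
  → PA=0x3228C  (2 entries read)

Access #0 PA: 0x2DF54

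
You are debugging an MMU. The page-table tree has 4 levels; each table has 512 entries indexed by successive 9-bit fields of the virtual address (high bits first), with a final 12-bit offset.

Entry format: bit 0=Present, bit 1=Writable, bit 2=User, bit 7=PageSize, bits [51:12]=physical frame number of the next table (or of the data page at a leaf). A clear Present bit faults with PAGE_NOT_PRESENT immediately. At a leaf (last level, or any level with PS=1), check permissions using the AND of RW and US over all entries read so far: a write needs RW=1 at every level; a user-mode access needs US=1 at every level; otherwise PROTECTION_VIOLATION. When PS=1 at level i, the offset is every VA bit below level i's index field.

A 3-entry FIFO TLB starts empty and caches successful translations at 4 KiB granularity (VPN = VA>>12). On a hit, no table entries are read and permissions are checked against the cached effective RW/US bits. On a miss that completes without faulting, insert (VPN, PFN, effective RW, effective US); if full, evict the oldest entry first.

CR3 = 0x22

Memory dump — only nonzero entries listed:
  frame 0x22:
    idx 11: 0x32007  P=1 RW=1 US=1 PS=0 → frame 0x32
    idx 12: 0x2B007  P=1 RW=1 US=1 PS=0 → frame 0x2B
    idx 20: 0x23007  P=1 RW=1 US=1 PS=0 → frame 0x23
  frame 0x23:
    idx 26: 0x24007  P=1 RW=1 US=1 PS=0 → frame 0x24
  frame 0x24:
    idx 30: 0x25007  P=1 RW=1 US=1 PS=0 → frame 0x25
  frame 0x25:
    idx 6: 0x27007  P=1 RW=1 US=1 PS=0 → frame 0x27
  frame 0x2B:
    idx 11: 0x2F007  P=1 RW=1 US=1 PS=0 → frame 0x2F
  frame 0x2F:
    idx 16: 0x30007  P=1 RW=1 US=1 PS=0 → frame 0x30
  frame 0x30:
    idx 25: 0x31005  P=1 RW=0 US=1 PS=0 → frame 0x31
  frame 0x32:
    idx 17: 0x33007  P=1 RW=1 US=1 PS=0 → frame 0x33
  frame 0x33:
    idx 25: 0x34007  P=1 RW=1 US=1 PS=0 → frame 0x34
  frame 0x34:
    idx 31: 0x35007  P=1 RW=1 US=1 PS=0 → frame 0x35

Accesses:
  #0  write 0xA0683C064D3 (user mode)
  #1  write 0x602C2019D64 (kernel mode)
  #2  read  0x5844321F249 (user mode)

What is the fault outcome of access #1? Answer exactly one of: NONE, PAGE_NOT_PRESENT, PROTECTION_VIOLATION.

Walk each access:
#0 VA=0xA0683C064D3 (w,user):
  [0] read 0x22 idx=20: raw=0x23007 flags P=1 W=1 U=1 S=0
  [1] read 0x23 idx=26: raw=0x24007 flags P=1 W=1 U=1 S=0
  [2] read 0x24 idx=30: raw=0x25007 flags P=1 W=1 U=1 S=0
  [3] read 0x25 idx=6: raw=0x27007 flags P=1 W=1 U=1 S=0
  ⇒ phys 0x274D3  [4 reads]
#1 VA=0x602C2019D64 (w,kernel):
  [0] read 0x22 idx=12: raw=0x2B007 flags P=1 W=1 U=1 S=0
  [1] read 0x2B idx=11: raw=0x2F007 flags P=1 W=1 U=1 S=0
  [2] read 0x2F idx=16: raw=0x30007 flags P=1 W=1 U=1 S=0
  [3] read 0x30 idx=25: raw=0x31005 flags P=1 W=0 U=1 S=0
  ⇒ fault: PROTECTION_VIOLATION  — 4 lookups
#2 VA=0x5844321F249 (r,user):
  [0] read 0x22 idx=11: raw=0x32007 flags P=1 W=1 U=1 S=0
  [1] read 0x32 idx=17: raw=0x33007 flags P=1 W=1 U=1 S=0
  [2] read 0x33 idx=25: raw=0x34007 flags P=1 W=1 U=1 S=0
  [3] read 0x34 idx=31: raw=0x35007 flags P=1 W=1 U=1 S=0
  ⇒ phys 0x35249  [4 reads]

Access #1 fault: PROTECTION_VIOLATION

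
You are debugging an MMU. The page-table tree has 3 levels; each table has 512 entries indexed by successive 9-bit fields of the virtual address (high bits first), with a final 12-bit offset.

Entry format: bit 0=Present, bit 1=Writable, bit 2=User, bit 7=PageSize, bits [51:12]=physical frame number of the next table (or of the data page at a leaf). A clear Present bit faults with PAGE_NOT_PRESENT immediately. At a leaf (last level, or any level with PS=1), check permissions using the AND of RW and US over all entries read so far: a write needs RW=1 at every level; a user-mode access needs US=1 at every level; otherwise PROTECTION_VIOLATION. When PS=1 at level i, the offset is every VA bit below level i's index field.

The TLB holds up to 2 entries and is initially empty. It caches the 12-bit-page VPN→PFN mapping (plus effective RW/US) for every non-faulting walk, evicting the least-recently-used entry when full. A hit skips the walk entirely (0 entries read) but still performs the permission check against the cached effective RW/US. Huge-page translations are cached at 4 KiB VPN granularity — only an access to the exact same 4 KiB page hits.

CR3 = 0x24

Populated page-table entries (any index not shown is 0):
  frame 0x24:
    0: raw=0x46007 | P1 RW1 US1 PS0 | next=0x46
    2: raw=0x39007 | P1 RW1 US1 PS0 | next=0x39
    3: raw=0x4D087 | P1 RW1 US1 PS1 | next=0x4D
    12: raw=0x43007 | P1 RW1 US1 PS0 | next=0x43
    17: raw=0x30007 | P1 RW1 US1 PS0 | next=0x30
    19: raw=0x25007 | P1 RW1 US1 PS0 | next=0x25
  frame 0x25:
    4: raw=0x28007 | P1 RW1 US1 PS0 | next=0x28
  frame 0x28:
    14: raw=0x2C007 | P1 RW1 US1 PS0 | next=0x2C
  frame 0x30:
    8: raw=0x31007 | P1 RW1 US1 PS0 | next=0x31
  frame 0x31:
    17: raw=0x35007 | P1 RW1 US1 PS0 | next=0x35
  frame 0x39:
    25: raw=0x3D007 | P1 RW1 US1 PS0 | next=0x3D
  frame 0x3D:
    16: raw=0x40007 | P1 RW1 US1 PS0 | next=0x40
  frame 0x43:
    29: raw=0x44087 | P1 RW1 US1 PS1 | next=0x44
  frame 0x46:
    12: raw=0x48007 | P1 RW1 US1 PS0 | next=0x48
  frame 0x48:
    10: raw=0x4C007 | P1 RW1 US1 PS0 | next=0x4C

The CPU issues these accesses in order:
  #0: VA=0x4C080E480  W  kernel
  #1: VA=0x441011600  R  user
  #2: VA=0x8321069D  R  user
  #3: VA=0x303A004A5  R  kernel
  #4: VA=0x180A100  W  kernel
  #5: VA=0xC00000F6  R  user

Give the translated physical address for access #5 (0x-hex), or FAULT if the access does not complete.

Trace:
#0 VA=0x4C080E480 (w,kernel):
  L0: frame=0x24 idx=19 entry=0x25007 [P=1 RW=1 US=1 PS=0]
  L1: frame=0x25 idx=4 entry=0x28007 [P=1 RW=1 US=1 PS=0]
  L2: frame=0x28 idx=14 entry=0x2C007 [P=1 RW=1 US=1 PS=0]
  ✓ 0x2C480  — 3 lookups
#1 VA=0x441011600 (r,user):
  L0: frame=0x24 idx=17 entry=0x30007 [P=1 RW=1 US=1 PS=0]
  L1: frame=0x30 idx=8 entry=0x31007 [P=1 RW=1 US=1 PS=0]
  L2: frame=0x31 idx=17 entry=0x35007 [P=1 RW=1 US=1 PS=0]
  ✓ 0x35600  — 3 lookups
#2 VA=0x8321069D (r,user):
  L0: frame=0x24 idx=2 entry=0x39007 [P=1 RW=1 US=1 PS=0]
  L1: frame=0x39 idx=25 entry=0x3D007 [P=1 RW=1 US=1 PS=0]
  L2: frame=0x3D idx=16 entry=0x40007 [P=1 RW=1 US=1 PS=0]
  ✓ 0x4069D  — 3 lookups
#3 VA=0x303A004A5 (r,kernel):
  L0: frame=0x24 idx=12 entry=0x43007 [P=1 RW=1 US=1 PS=0]
  L1: frame=0x43 idx=29 entry=0x44087 [P=1 RW=1 US=1 PS=1]
  ✓ 0x444A5 (huge @L1)  — 2 lookups
#4 VA=0x180A100 (w,kernel):
  L0: frame=0x24 idx=0 entry=0x46007 [P=1 RW=1 US=1 PS=0]
  L1: frame=0x46 idx=12 entry=0x48007 [P=1 RW=1 US=1 PS=0]
  L2: frame=0x48 idx=10 entry=0x4C007 [P=1 RW=1 US=1 PS=0]
  ✓ 0x4C100  — 3 lookups
#5 VA=0xC00000F6 (r,user):
  L0: frame=0x24 idx=3 entry=0x4D087 [P=1 RW=1 US=1 PS=1]
  ✓ 0x4D0F6 (huge @L0)  — 1 lookups

Access #5 PA: 0x4D0F6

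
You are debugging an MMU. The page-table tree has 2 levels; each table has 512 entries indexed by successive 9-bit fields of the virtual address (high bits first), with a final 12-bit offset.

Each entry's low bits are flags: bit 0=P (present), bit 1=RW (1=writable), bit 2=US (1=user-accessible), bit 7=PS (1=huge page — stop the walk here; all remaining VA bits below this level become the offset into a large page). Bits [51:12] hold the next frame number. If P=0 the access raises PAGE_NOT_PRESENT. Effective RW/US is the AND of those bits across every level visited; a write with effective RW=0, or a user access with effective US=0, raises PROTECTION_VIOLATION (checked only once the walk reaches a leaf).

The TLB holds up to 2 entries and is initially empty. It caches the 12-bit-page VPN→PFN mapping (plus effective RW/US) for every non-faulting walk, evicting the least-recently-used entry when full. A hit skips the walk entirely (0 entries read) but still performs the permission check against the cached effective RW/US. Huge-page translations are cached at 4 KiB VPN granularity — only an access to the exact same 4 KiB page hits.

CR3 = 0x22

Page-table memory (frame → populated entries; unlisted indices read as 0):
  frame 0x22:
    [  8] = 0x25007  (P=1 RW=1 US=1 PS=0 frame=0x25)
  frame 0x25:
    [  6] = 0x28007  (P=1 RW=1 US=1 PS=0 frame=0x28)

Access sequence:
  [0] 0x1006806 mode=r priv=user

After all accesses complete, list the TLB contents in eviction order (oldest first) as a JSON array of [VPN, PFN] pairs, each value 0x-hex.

Walk each access:
#0 VA=0x1006806 (r,user):
  lvl0: tbl 0x22, slot 8 ⇒ 0x25007 (P1/RW1/US1/PS0)
  lvl1: tbl 0x25, slot 6 ⇒ 0x28007 (P1/RW1/US1/PS0)
  ⇒ phys 0x28806  [2 reads]

TLB: [["0x1006", "0x28"]]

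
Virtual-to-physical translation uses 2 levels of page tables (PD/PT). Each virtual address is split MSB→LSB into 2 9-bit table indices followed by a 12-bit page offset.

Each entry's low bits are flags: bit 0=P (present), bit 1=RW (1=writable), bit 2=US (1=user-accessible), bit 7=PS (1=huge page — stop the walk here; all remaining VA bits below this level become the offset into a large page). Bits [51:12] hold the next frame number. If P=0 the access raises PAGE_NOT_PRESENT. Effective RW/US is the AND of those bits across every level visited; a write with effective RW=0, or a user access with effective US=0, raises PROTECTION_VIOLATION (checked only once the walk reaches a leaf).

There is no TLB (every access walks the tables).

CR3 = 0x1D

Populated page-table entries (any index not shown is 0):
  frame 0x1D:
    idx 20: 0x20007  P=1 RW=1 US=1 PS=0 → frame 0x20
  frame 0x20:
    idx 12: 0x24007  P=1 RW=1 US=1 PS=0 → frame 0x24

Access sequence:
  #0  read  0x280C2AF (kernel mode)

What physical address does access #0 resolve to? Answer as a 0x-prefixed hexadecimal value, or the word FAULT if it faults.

Trace:
#0 VA=0x280C2AF (r,kernel):
  [0] read 0x1D idx=20: raw=0x20007 flags P=1 W=1 U=1 S=0
  [1] read 0x20 idx=12: raw=0x24007 flags P=1 W=1 U=1 S=0
  ✓ 0x242AF  — 2 lookups

Access #0 PA: 0x242AF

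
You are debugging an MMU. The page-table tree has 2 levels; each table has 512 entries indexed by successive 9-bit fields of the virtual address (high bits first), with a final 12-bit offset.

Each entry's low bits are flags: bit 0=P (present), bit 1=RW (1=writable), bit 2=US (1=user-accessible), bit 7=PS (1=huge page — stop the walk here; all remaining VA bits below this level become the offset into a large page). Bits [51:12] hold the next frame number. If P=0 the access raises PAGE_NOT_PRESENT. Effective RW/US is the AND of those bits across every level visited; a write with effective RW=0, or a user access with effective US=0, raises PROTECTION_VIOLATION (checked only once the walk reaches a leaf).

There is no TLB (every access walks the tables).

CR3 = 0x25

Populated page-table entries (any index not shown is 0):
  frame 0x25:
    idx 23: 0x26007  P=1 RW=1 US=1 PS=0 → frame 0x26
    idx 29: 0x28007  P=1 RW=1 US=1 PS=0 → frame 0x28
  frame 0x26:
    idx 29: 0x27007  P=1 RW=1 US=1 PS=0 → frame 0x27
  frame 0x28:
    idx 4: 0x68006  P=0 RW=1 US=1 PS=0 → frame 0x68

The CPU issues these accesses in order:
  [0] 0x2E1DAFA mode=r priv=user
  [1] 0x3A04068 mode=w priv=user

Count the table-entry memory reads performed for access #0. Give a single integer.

Walk each access:
#0 VA=0x2E1DAFA (r,user):
  lvl0: tbl 0x25, slot 23 ⇒ 0x26007 (P1/RW1/US1/PS0)
  lvl1: tbl 0x26, slot 29 ⇒ 0x27007 (P1/RW1/US1/PS0)
  ✓ 0x27AFA  — 2 lookups
#1 VA=0x3A04068 (w,user):
  lvl0: tbl 0x25, slot 29 ⇒ 0x28007 (P1/RW1/US1/PS0)
  lvl1: tbl 0x28, slot 4 ⇒ 0x68006 (P0/RW1/US1/PS0)
  ⇒ fault: PAGE_NOT_PRESENT  — 2 lookups

Entries read for #0: 2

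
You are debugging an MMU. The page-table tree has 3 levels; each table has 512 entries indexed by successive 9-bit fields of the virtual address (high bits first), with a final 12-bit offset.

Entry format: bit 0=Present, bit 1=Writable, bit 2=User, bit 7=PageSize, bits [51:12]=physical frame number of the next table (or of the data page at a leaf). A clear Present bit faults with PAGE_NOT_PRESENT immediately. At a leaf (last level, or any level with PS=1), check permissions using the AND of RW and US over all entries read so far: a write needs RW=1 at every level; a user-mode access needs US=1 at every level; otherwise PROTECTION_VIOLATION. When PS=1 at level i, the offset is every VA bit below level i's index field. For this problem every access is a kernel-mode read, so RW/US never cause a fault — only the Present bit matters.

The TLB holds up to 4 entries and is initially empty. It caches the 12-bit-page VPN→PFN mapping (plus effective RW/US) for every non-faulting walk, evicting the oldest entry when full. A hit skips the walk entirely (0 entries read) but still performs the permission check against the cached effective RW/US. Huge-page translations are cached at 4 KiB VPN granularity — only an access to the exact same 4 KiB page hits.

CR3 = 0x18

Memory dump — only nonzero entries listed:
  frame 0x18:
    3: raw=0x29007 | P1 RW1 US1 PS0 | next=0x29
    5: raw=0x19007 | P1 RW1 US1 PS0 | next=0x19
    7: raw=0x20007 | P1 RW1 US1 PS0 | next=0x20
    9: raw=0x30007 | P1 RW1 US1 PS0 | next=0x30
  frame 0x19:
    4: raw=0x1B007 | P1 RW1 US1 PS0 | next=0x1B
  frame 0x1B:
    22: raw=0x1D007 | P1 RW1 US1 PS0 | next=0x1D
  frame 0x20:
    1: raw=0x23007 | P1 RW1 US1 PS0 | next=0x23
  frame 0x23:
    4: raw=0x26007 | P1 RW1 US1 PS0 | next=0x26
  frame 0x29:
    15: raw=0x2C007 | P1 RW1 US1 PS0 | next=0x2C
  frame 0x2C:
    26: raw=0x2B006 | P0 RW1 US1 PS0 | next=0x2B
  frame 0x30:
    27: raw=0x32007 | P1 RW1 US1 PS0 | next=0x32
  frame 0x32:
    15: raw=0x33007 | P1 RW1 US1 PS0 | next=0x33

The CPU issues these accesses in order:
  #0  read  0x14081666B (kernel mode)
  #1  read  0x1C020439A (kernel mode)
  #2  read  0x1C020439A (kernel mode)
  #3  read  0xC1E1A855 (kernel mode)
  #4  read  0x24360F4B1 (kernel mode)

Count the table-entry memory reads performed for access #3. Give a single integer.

Per-access translation:
#0 VA=0x14081666B (r,kernel):
  lvl0: tbl 0x18, slot 5 ⇒ 0x19007 (P1/RW1/US1/PS0)
  lvl1: tbl 0x19, slot 4 ⇒ 0x1B007 (P1/RW1/US1/PS0)
  lvl2: tbl 0x1B, slot 22 ⇒ 0x1D007 (P1/RW1/US1/PS0)
  → PA=0x1D66B  (3 entries read)
#1 VA=0x1C020439A (r,kernel):
  lvl0: tbl 0x18, slot 7 ⇒ 0x20007 (P1/RW1/US1/PS0)
  lvl1: tbl 0x20, slot 1 ⇒ 0x23007 (P1/RW1/US1/PS0)
  lvl2: tbl 0x23, slot 4 ⇒ 0x26007 (P1/RW1/US1/PS0)
  → PA=0x2639A  (3 entries read)
#2 VA=0x1C020439A (r,kernel):
  TLB hit vpn=0x1C0204 → PA=0x2639A
#3 VA=0xC1E1A855 (r,kernel):
  lvl0: tbl 0x18, slot 3 ⇒ 0x29007 (P1/RW1/US1/PS0)
  lvl1: tbl 0x29, slot 15 ⇒ 0x2C007 (P1/RW1/US1/PS0)
  lvl2: tbl 0x2C, slot 26 ⇒ 0x2B006 (P0/RW1/US1/PS0)
  → PAGE_NOT_PRESENT  (3 entries read)
#4 VA=0x24360F4B1 (r,kernel):
  lvl0: tbl 0x18, slot 9 ⇒ 0x30007 (P1/RW1/US1/PS0)
  lvl1: tbl 0x30, slot 27 ⇒ 0x32007 (P1/RW1/US1/PS0)
  lvl2: tbl 0x32, slot 15 ⇒ 0x33007 (P1/RW1/US1/PS0)
  → PA=0x334B1  (3 entries read)

Entries read for #3: 3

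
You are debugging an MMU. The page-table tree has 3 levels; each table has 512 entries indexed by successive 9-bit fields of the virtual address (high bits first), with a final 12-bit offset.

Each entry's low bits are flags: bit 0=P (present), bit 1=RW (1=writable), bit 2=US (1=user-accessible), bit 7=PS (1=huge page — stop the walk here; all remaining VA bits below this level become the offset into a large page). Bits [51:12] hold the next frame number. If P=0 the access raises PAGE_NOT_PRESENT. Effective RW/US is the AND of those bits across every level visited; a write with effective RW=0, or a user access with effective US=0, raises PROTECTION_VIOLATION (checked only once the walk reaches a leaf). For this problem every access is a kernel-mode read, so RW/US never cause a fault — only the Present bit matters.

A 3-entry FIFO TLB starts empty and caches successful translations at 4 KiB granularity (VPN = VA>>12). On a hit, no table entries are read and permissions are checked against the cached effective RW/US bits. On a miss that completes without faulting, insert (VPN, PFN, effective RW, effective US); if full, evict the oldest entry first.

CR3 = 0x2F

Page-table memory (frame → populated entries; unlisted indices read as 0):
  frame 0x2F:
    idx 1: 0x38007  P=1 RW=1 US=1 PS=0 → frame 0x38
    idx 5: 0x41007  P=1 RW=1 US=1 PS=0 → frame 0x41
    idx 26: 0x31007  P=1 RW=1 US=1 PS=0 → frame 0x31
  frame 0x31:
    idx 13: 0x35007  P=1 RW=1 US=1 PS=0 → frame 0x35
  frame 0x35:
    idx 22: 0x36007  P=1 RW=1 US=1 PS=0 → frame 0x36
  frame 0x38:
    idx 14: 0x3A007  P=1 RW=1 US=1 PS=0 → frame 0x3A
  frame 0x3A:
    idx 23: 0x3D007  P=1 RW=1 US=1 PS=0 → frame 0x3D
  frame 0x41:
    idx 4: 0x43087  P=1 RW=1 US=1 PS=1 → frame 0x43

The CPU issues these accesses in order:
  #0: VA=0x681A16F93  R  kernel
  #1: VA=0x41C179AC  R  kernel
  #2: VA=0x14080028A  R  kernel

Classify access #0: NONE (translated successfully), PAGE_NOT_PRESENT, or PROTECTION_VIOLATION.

Walk each access:
#0 VA=0x681A16F93 (r,kernel):
  lvl0: tbl 0x2F, slot 26 ⇒ 0x31007 (P1/RW1/US1/PS0)
  lvl1: tbl 0x31, slot 13 ⇒ 0x35007 (P1/RW1/US1/PS0)
  lvl2: tbl 0x35, slot 22 ⇒ 0x36007 (P1/RW1/US1/PS0)
  ✓ 0x36F93  — 3 lookups
#1 VA=0x41C179AC (r,kernel):
  lvl0: tbl 0x2F, slot 1 ⇒ 0x38007 (P1/RW1/US1/PS0)
  lvl1: tbl 0x38, slot 14 ⇒ 0x3A007 (P1/RW1/US1/PS0)
  lvl2: tbl 0x3A, slot 23 ⇒ 0x3D007 (P1/RW1/US1/PS0)
  ✓ 0x3D9AC  — 3 lookups
#2 VA=0x14080028A (r,kernel):
  lvl0: tbl 0x2F, slot 5 ⇒ 0x41007 (P1/RW1/US1/PS0)
  lvl1: tbl 0x41, slot 4 ⇒ 0x43087 (P1/RW1/US1/PS1)
  ✓ 0x4328A (huge @L1)  — 2 lookups

Access #0 fault: NONE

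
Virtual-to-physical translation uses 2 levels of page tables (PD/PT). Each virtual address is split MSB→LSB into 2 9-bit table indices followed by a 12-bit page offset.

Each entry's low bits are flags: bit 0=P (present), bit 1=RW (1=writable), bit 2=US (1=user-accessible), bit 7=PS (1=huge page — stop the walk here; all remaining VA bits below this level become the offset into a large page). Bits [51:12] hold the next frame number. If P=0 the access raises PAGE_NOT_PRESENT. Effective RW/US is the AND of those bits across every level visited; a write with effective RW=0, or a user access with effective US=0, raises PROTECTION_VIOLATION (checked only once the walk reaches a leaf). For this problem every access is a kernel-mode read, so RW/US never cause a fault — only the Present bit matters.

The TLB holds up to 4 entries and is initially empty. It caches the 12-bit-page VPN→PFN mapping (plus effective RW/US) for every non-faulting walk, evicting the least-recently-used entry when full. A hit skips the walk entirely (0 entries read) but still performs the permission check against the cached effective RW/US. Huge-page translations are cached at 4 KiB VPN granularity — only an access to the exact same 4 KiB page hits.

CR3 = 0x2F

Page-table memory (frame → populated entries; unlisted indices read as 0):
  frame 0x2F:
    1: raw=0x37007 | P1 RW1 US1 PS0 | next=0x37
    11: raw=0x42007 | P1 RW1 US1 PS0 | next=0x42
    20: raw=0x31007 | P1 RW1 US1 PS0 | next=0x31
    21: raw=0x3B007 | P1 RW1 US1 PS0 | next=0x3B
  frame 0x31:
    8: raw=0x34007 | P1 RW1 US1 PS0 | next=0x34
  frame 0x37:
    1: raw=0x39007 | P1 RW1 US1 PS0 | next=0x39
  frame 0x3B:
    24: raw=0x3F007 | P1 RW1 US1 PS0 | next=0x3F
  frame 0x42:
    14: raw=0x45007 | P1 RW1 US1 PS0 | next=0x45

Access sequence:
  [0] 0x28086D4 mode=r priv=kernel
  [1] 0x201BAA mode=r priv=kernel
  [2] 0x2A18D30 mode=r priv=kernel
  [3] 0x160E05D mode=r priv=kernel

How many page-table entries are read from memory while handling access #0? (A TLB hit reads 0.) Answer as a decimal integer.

Trace:
#0 VA=0x28086D4 (r,kernel):
  L0: frame=0x2F idx=20 entry=0x31007 [P=1 RW=1 US=1 PS=0]
  L1: frame=0x31 idx=8 entry=0x34007 [P=1 RW=1 US=1 PS=0]
  ⇒ phys 0x346D4  [2 reads]
#1 VA=0x201BAA (r,kernel):
  L0: frame=0x2F idx=1 entry=0x37007 [P=1 RW=1 US=1 PS=0]
  L1: frame=0x37 idx=1 entry=0x39007 [P=1 RW=1 US=1 PS=0]
  ⇒ phys 0x39BAA  [2 reads]
#2 VA=0x2A18D30 (r,kernel):
  L0: frame=0x2F idx=21 entry=0x3B007 [P=1 RW=1 US=1 PS=0]
  L1: frame=0x3B idx=24 entry=0x3F007 [P=1 RW=1 US=1 PS=0]
  ⇒ phys 0x3FD30  [2 reads]
#3 VA=0x160E05D (r,kernel):
  L0: frame=0x2F idx=11 entry=0x42007 [P=1 RW=1 US=1 PS=0]
  L1: frame=0x42 idx=14 entry=0x45007 [P=1 RW=1 US=1 PS=0]
  ⇒ phys 0x4505D  [2 reads]

Entries read for #0: 2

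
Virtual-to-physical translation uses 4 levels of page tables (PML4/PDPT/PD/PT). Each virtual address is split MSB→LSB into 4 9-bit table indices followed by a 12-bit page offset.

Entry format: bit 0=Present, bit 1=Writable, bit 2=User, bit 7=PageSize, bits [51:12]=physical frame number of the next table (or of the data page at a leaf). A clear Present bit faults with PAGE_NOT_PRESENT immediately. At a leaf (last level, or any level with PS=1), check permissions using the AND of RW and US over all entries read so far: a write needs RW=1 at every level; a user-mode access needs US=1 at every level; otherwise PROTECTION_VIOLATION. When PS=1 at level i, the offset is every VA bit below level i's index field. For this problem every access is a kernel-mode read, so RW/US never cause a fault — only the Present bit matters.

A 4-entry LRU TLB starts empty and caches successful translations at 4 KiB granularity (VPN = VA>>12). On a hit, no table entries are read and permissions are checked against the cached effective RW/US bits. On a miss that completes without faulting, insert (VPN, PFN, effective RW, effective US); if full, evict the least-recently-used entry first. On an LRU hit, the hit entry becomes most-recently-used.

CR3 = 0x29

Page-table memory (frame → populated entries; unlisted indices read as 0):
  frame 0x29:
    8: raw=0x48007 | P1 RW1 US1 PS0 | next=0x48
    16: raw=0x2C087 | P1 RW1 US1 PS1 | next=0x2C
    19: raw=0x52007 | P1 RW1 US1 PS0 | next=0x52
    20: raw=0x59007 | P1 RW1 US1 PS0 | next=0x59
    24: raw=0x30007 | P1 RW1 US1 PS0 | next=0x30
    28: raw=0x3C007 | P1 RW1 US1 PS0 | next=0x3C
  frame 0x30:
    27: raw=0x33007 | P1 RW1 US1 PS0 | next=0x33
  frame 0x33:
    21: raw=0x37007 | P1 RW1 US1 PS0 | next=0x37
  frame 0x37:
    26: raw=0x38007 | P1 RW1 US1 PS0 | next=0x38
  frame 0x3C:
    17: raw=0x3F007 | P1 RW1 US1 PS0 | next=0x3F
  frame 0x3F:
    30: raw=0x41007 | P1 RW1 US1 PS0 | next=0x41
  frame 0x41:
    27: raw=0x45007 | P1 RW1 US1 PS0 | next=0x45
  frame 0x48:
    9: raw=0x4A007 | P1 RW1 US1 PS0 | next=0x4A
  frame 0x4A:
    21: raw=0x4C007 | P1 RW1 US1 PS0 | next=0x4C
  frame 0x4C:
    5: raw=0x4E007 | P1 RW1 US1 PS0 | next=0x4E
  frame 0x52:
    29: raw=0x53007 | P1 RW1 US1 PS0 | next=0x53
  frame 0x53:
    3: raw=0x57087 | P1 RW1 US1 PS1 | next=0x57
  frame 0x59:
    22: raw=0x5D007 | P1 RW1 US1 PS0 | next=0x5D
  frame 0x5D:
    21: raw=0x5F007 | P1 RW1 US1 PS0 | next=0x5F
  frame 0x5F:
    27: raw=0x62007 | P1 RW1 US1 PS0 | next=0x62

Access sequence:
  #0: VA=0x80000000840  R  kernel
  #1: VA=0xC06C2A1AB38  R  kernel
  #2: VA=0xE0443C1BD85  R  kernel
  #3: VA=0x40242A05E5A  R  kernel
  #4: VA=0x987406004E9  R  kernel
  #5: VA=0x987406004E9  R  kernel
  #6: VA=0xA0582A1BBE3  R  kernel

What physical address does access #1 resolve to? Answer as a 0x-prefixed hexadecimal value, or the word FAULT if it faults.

Walk each access:
#0 VA=0x80000000840 (r,kernel):
  L0: frame=0x29 idx=16 entry=0x2C087 [P=1 RW=1 US=1 PS=1]
  → PA=0x2C840 (huge @L0)  (1 entries read)
#1 VA=0xC06C2A1AB38 (r,kernel):
  L0: frame=0x29 idx=24 entry=0x30007 [P=1 RW=1 US=1 PS=0]
  L1: frame=0x30 idx=27 entry=0x33007 [P=1 RW=1 US=1 PS=0]
  L2: frame=0x33 idx=21 entry=0x37007 [P=1 RW=1 US=1 PS=0]
  L3: frame=0x37 idx=26 entry=0x38007 [P=1 RW=1 US=1 PS=0]
  → PA=0x38B38  (4 entries read)
#2 VA=0xE0443C1BD85 (r,kernel):
  L0: frame=0x29 idx=28 entry=0x3C007 [P=1 RW=1 US=1 PS=0]
  L1: frame=0x3C idx=17 entry=0x3F007 [P=1 RW=1 US=1 PS=0]
  L2: frame=0x3F idx=30 entry=0x41007 [P=1 RW=1 US=1 PS=0]
  L3: frame=0x41 idx=27 entry=0x45007 [P=1 RW=1 US=1 PS=0]
  → PA=0x45D85  (4 entries read)
#3 VA=0x40242A05E5A (r,kernel):
  L0: frame=0x29 idx=8 entry=0x48007 [P=1 RW=1 US=1 PS=0]
  L1: frame=0x48 idx=9 entry=0x4A007 [P=1 RW=1 US=1 PS=0]
  L2: frame=0x4A idx=21 entry=0x4C007 [P=1 RW=1 US=1 PS=0]
  L3: frame=0x4C idx=5 entry=0x4E007 [P=1 RW=1 US=1 PS=0]
  → PA=0x4EE5A  (4 entries read)
#4 VA=0x987406004E9 (r,kernel):
  L0: frame=0x29 idx=19 entry=0x52007 [P=1 RW=1 US=1 PS=0]
  L1: frame=0x52 idx=29 entry=0x53007 [P=1 RW=1 US=1 PS=0]
  L2: frame=0x53 idx=3 entry=0x57087 [P=1 RW=1 US=1 PS=1]
  → PA=0x574E9 (huge @L2)  (3 entries read)
#5 VA=0x987406004E9 (r,kernel):
  TLB hit vpn=0x98740600 → PA=0x574E9
#6 VA=0xA0582A1BBE3 (r,kernel):
  L0: frame=0x29 idx=20 entry=0x59007 [P=1 RW=1 US=1 PS=0]
  L1: frame=0x59 idx=22 entry=0x5D007 [P=1 RW=1 US=1 PS=0]
  L2: frame=0x5D idx=21 entry=0x5F007 [P=1 RW=1 US=1 PS=0]
  L3: frame=0x5F idx=27 entry=0x62007 [P=1 RW=1 US=1 PS=0]
  → PA=0x62BE3  (4 entries read)

Access #1 PA: 0x38B38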